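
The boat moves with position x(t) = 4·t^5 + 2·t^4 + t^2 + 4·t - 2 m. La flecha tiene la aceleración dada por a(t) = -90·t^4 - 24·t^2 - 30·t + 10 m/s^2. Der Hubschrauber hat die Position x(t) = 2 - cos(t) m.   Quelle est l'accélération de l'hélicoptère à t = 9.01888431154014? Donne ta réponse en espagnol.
Partiendo de la posición x(t) = 2 - cos(t), tomamos 2 derivadas. Derivando la posición, obtenemos la velocidad: v(t) = sin(t). La derivada de la velocidad da la aceleración: a(t) = cos(t). De la ecuación de la aceleración a(t) = cos(t), sustituimos t = 9.01888431154014 para obtener a = -0.918749915649457.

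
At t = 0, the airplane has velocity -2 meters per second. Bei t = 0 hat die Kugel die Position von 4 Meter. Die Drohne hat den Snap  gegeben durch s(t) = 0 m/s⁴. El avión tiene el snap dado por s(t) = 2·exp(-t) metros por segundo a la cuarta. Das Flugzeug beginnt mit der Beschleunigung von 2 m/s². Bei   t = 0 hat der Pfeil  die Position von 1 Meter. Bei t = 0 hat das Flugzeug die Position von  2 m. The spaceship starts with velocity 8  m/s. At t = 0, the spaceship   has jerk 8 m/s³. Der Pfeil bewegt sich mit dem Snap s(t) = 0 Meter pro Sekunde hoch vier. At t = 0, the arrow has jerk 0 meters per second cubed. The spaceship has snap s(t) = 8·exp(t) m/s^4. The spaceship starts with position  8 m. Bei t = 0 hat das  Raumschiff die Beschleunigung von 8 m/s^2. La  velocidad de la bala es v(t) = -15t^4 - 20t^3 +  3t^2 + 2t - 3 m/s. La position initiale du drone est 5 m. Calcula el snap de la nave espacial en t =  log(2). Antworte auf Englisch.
Using s(t) = 8·exp(t) and substituting t = log(2), we find s = 16.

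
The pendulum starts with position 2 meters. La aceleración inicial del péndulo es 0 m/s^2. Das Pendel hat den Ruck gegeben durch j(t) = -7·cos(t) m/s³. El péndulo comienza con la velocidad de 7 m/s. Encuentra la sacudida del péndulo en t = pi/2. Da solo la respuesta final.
La sacudida en t = pi/2 es j = 0.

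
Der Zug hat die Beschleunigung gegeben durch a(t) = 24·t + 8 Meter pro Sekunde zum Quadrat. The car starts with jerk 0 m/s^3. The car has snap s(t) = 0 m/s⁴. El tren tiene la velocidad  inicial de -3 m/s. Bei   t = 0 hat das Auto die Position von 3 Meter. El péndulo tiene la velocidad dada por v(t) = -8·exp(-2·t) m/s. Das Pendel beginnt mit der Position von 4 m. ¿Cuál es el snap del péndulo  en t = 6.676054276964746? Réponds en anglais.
To solve this, we need to take 3 derivatives of our velocity equation v(t) = -8·exp(-2·t). Taking d/dt of v(t), we find a(t) = 16·exp(-2·t). Taking d/dt of a(t), we find j(t) = -32·exp(-2·t). The derivative of jerk gives snap: s(t) = 64·exp(-2·t). We have snap s(t) = 64·exp(-2·t). Substituting t = 6.676054276964746: s(6.676054276964746) = 0.000101726220046785.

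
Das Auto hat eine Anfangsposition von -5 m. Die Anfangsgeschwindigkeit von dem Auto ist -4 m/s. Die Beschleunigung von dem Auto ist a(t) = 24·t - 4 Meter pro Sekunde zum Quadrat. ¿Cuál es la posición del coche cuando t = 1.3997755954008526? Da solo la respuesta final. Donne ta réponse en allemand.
x(1.3997755954008526) = -3.54712296677546.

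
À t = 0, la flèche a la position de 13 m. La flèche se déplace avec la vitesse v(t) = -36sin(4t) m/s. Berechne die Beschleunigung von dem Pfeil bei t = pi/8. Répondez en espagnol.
Debemos derivar nuestra ecuación de la velocidad v(t) = -36·sin(4·t) 1 vez. Derivando la velocidad, obtenemos la aceleración: a(t) = -144·cos(4·t). Tenemos la aceleración a(t) = -144·cos(4·t). Sustituyendo t = pi/8: a(pi/8) = 0.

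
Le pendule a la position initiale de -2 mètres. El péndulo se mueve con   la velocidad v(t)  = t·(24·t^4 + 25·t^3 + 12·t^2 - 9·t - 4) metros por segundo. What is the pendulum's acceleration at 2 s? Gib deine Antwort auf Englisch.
To solve this, we need to take 1 derivative of our velocity equation v(t) = t·(24·t^4 + 25·t^3 + 12·t^2 - 9·t - 4). Differentiating velocity, we get acceleration: a(t) = 24·t^4 + 25·t^3 + 12·t^2 + t·(96·t^3 + 75·t^2 + 24·t - 9) - 9·t - 4. We have acceleration a(t) = 24·t^4 + 25·t^3 + 12·t^2 + t·(96·t^3 + 75·t^2 + 24·t - 9) - 9·t - 4. Substituting t = 2: a(2) = 2824.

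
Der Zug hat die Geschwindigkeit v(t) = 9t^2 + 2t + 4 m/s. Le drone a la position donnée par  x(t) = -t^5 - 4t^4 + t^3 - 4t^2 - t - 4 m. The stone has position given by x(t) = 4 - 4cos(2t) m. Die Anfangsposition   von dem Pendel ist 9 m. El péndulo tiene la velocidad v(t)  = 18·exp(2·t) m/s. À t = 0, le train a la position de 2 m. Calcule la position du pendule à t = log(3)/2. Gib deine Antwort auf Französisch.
Nous devons trouver la primitive de notre équation de la vitesse v(t) = 18·exp(2·t) 1 fois. En prenant ∫v(t)dt et en appliquant x(0) = 9, nous trouvons x(t) = 9·exp(2·t). Nous avons la position x(t) = 9·exp(2·t). En substituant t = log(3)/2: x(log(3)/2) = 27.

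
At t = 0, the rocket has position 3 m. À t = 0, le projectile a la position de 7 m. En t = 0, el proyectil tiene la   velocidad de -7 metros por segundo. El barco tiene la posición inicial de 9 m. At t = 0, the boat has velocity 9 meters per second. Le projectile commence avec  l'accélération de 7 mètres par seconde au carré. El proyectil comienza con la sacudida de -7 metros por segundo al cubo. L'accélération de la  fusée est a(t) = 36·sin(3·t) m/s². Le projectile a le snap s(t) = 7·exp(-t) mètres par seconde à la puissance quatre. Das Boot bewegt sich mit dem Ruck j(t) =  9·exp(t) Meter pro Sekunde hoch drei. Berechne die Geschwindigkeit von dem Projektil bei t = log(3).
Wir müssen unsere Gleichung für den Snap s(t) = 7·exp(-t) 3-mal integrieren. Das Integral von dem Snap, mit j(0) = -7, ergibt den Ruck: j(t) = -7·exp(-t). Die Stammfunktion von dem Ruck ist die Beschleunigung. Mit a(0) = 7 erhalten wir a(t) = 7·exp(-t). Durch Integration von der Beschleunigung und Verwendung der Anfangsbedingung v(0) = -7, erhalten wir v(t) = -7·exp(-t). Mit v(t) = -7·exp(-t) und Einsetzen von t = log(3), finden wir v = -7/3.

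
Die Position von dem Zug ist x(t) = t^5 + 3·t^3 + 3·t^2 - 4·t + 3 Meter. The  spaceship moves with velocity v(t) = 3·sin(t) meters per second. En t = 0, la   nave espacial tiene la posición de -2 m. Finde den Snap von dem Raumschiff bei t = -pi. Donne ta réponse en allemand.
Ausgehend von der Geschwindigkeit v(t) = 3·sin(t), nehmen wir 3 Ableitungen. Mit d/dt von v(t) finden wir a(t) = 3·cos(t). Durch Ableiten von der Beschleunigung erhalten wir den Ruck: j(t) = -3·sin(t). Durch Ableiten von dem Ruck erhalten wir den Snap: s(t) = -3·cos(t). Aus der Gleichung für den Snap s(t) = -3·cos(t), setzen wir t = -pi ein und erhalten s = 3.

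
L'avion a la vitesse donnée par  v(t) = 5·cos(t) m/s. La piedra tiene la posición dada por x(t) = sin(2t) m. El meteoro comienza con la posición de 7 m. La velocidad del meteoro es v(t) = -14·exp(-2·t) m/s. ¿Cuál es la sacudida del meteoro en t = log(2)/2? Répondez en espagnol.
Para resolver esto, necesitamos tomar 2 derivadas de nuestra ecuación de la velocidad v(t) = -14·exp(-2·t). Derivando la velocidad, obtenemos la aceleración: a(t) = 28·exp(-2·t). Tomando d/dt de a(t), encontramos j(t) = -56·exp(-2·t). De la ecuación de la sacudida j(t) = -56·exp(-2·t), sustituimos t = log(2)/2 para obtener j = -28.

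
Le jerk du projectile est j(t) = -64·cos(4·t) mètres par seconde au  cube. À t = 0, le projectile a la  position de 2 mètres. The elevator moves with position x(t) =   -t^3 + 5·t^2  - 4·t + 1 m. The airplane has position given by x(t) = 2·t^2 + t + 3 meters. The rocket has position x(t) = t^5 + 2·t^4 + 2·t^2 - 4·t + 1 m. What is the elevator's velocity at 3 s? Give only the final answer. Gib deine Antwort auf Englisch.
The velocity at t = 3 is v = -1.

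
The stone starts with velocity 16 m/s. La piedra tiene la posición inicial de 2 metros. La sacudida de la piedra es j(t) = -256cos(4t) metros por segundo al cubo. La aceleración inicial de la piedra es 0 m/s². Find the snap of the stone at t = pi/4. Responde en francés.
Pour résoudre ceci, nous devons prendre 1 dérivée de notre équation du jerk j(t) = -256·cos(4·t). En prenant d/dt de j(t), nous trouvons s(t) = 1024·sin(4·t). De l'équation du snap s(t) = 1024·sin(4·t), nous substituons t = pi/4 pour obtenir s = 0.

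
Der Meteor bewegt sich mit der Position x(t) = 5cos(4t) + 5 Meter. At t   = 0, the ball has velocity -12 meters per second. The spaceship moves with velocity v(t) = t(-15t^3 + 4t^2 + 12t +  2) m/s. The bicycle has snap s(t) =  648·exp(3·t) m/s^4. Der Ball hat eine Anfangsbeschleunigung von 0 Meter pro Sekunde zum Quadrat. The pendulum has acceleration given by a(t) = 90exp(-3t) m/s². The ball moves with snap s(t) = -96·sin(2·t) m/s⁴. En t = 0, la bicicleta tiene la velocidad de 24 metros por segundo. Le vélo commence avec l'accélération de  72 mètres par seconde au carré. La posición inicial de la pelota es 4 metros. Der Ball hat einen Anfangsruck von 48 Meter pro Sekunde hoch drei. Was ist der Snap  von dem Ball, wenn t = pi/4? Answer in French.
De l'équation du snap s(t) = -96·sin(2·t), nous substituons t = pi/4 pour obtenir s = -96.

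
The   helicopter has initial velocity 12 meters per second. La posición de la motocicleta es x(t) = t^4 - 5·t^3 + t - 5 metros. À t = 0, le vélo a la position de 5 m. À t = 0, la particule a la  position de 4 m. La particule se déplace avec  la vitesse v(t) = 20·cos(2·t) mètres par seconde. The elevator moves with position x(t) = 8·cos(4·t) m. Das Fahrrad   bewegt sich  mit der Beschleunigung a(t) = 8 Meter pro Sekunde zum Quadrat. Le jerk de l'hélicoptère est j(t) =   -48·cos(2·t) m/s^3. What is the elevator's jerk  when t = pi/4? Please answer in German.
Um dies zu lösen, müssen wir 3 Ableitungen unserer Gleichung für die Position x(t) = 8·cos(4·t) nehmen. Mit d/dt von x(t) finden wir v(t) = -32·sin(4·t). Die Ableitung von der Geschwindigkeit ergibt die Beschleunigung: a(t) = -128·cos(4·t). Mit d/dt von a(t) finden wir j(t) = 512·sin(4·t). Wir haben den Ruck j(t) = 512·sin(4·t). Durch Einsetzen von t = pi/4: j(pi/4) = 0.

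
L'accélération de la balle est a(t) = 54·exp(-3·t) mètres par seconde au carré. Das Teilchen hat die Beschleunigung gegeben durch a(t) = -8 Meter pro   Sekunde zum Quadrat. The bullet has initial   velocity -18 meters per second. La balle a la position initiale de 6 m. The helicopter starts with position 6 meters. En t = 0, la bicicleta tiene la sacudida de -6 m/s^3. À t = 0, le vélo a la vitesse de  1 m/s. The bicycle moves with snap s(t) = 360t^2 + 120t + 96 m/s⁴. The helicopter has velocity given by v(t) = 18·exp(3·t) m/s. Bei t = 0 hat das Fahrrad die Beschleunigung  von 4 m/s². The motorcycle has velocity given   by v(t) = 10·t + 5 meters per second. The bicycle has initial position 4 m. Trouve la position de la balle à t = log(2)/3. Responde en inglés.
Starting from acceleration a(t) = 54·exp(-3·t), we take 2 antiderivatives. Taking ∫a(t)dt and applying v(0) = -18, we find v(t) = -18·exp(-3·t). Finding the integral of v(t) and using x(0) = 6: x(t) = 6·exp(-3·t). We have position x(t) = 6·exp(-3·t). Substituting t = log(2)/3: x(log(2)/3) = 3.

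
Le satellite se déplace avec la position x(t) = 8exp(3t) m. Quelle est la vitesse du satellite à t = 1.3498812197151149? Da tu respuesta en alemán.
Wir müssen unsere Gleichung für die Position x(t) = 8·exp(3·t) 1-mal ableiten. Mit d/dt von x(t) finden wir v(t) = 24·exp(3·t). Aus der Gleichung für die Geschwindigkeit v(t) = 24·exp(3·t), setzen wir t = 1.3498812197151149 ein und erhalten v = 1377.04818312588.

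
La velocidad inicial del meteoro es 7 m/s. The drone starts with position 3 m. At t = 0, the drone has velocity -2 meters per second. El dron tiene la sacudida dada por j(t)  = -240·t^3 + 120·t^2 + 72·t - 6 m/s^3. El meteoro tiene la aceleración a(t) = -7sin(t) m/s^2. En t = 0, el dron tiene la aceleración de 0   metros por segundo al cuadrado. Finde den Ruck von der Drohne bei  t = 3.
Aus der Gleichung für den Ruck j(t) = -240·t^3 + 120·t^2 + 72·t - 6, setzen wir t = 3 ein und erhalten j = -5190.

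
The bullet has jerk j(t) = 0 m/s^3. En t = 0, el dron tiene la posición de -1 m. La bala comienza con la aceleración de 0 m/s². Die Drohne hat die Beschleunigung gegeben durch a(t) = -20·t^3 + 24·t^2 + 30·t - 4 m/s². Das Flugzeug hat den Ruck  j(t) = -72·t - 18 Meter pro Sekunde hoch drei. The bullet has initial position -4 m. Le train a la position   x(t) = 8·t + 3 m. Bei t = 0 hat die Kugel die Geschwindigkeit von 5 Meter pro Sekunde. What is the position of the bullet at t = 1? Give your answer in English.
To solve this, we need to take 3 antiderivatives of our jerk equation j(t) = 0. The antiderivative of jerk, with a(0) = 0, gives acceleration: a(t) = 0. Integrating acceleration and using the initial condition v(0) = 5, we get v(t) = 5. Finding the antiderivative of v(t) and using x(0) = -4: x(t) = 5·t - 4. We have position x(t) = 5·t - 4. Substituting t = 1: x(1) = 1.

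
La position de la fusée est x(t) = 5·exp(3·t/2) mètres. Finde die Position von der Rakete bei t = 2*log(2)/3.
Mit x(t) = 5·exp(3·t/2) und Einsetzen von t = 2*log(2)/3, finden wir x = 10.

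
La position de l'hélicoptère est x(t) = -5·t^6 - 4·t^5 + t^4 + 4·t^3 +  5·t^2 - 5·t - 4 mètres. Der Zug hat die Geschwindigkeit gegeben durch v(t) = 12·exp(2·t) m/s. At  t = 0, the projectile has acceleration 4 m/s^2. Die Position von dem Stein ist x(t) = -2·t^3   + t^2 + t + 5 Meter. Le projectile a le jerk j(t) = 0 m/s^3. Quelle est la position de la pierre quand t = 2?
En utilisant x(t) = -2·t^3 + t^2 + t + 5 et en substituant t = 2, nous trouvons x = -5.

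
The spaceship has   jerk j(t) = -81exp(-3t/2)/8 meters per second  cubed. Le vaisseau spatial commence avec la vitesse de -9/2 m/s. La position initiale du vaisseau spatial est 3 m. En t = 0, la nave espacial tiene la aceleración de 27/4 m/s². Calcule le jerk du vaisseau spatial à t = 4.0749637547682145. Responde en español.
Tenemos la sacudida j(t) = -81·exp(-3·t/2)/8. Sustituyendo t = 4.0749637547682145: j(4.0749637547682145) = -0.0224281588258123.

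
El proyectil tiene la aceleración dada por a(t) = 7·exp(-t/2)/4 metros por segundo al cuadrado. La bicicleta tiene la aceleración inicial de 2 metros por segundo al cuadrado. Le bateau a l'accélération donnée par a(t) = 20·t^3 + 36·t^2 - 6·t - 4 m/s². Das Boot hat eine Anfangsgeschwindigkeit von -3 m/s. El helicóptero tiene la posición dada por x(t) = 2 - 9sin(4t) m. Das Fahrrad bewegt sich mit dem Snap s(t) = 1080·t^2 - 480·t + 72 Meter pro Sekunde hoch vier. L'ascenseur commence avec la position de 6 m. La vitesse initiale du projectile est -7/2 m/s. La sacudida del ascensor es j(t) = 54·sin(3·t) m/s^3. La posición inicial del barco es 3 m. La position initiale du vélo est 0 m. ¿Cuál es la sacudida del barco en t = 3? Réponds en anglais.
We must differentiate our acceleration equation a(t) = 20·t^3 + 36·t^2 - 6·t - 4 1 time. Differentiating acceleration, we get jerk: j(t) = 60·t^2 + 72·t - 6. We have jerk j(t) = 60·t^2 + 72·t - 6. Substituting t = 3: j(3) = 750.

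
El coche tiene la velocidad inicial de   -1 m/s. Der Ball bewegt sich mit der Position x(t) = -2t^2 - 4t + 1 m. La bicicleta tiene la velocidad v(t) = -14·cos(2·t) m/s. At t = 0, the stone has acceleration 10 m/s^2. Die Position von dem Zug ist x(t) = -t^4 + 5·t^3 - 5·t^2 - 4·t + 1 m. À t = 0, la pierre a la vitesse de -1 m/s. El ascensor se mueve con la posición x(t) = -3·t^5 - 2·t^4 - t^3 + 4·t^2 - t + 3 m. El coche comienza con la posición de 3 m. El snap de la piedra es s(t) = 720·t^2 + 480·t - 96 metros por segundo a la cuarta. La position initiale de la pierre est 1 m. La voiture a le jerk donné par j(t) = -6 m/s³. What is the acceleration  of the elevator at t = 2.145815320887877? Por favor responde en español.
Debemos derivar nuestra ecuación de la posición x(t) = -3·t^5 - 2·t^4 - t^3 + 4·t^2 - t + 3 2 veces. Derivando la posición, obtenemos la velocidad: v(t) = -15·t^4 - 8·t^3 - 3·t^2 + 8·t - 1. La derivada de la velocidad da la aceleración: a(t) = -60·t^3 - 24·t^2 - 6·t + 8. Tenemos la aceleración a(t) = -60·t^3 - 24·t^2 - 6·t + 8. Sustituyendo t = 2.145815320887877: a(2.145815320887877) = -708.210863631544.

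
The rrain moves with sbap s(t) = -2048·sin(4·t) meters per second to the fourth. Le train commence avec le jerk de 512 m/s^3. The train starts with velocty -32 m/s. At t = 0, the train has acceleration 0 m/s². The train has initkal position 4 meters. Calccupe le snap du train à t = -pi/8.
Nous avons le snap s(t) = -2048·sin(4·t). En substituant t = -pi/8: s(-pi/8) = 2048.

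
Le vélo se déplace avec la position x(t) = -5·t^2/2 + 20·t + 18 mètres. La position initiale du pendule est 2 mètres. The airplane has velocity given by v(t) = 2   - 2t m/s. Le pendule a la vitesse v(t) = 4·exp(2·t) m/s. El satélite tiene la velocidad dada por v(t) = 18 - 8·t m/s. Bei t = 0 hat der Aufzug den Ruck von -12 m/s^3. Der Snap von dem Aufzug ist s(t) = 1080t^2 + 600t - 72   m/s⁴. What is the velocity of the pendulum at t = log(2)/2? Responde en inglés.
From the given velocity equation v(t) = 4·exp(2·t), we substitute t = log(2)/2 to get v = 8.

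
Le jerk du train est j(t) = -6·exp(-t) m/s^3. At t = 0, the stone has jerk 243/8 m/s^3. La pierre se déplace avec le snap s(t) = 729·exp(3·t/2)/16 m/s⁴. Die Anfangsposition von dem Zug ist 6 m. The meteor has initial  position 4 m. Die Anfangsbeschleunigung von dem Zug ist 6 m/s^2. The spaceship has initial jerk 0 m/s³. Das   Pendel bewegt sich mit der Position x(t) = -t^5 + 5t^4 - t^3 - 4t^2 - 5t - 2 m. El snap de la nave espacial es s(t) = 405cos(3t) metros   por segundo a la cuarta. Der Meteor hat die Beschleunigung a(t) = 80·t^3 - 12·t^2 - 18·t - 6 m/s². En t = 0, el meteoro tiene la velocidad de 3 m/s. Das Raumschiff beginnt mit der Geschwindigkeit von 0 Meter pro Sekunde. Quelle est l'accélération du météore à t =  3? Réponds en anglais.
From the given acceleration equation a(t) = 80·t^3 - 12·t^2 - 18·t - 6, we substitute t = 3 to get a = 1992.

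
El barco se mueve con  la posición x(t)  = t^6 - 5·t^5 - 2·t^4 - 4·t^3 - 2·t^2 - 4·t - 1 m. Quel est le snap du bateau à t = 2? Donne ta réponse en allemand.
Wir müssen unsere Gleichung für die Position x(t) = t^6 - 5·t^5 - 2·t^4 - 4·t^3 - 2·t^2 - 4·t - 1 4-mal ableiten. Die Ableitung von der Position ergibt die Geschwindigkeit: v(t) = 6·t^5 - 25·t^4 - 8·t^3 - 12·t^2 - 4·t - 4. Durch Ableiten von der Geschwindigkeit erhalten wir die Beschleunigung: a(t) = 30·t^4 - 100·t^3 - 24·t^2 - 24·t - 4. Mit d/dt von a(t) finden wir j(t) = 120·t^3 - 300·t^2 - 48·t - 24. Mit d/dt von j(t) finden wir s(t) = 360·t^2 - 600·t - 48. Mit s(t) = 360·t^2 - 600·t - 48 und Einsetzen von t = 2, finden wir s = 192.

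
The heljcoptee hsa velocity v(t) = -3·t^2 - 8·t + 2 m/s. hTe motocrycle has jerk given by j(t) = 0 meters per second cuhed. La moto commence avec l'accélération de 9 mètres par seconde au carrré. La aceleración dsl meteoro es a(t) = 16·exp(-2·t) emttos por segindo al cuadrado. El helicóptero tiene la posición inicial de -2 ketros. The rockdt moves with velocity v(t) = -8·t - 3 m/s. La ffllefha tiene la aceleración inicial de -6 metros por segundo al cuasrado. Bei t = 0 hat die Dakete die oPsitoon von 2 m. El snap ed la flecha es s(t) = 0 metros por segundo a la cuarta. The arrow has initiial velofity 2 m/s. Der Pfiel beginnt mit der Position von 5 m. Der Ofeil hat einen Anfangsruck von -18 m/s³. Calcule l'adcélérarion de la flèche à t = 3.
Nous devons trouver l'intégrale de notre équation du snap s(t) = 0 2 fois. En intégrant le snap et en utilisant la condition initiale j(0) = -18, nous obtenons j(t) = -18. En intégrant le jerk et en utilisant la condition initiale a(0) = -6, nous obtenons a(t) = -18·t - 6. Nous avons l'accélération a(t) = -18·t - 6. En substituant t = 3: a(3) = -60.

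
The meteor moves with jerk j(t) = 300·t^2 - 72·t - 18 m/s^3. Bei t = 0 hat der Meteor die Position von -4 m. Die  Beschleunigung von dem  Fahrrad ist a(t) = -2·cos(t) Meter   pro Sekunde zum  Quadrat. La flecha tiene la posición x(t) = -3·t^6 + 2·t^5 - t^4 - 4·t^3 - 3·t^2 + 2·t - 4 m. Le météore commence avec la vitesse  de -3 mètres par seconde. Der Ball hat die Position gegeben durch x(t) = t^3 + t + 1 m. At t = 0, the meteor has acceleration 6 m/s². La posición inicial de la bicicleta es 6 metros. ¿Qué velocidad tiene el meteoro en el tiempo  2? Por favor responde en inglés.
We need to integrate our jerk equation j(t) = 300·t^2 - 72·t - 18 2 times. Integrating jerk and using the initial condition a(0) = 6, we get a(t) = 100·t^3 - 36·t^2 - 18·t + 6. Finding the integral of a(t) and using v(0) = -3: v(t) = 25·t^4 - 12·t^3 - 9·t^2 + 6·t - 3. From the given velocity equation v(t) = 25·t^4 - 12·t^3 - 9·t^2 + 6·t - 3, we substitute t = 2 to get v = 277.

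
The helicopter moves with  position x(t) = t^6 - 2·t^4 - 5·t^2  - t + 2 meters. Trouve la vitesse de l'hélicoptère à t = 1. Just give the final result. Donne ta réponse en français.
À t = 1, v = -13.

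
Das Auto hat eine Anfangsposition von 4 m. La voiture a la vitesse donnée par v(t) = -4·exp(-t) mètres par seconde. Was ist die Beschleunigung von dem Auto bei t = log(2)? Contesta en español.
Para resolver esto, necesitamos tomar 1 derivada de nuestra ecuación de la velocidad v(t) = -4·exp(-t). Tomando d/dt de v(t), encontramos a(t) = 4·exp(-t). Usando a(t) = 4·exp(-t) y sustituyendo t = log(2), encontramos a = 2.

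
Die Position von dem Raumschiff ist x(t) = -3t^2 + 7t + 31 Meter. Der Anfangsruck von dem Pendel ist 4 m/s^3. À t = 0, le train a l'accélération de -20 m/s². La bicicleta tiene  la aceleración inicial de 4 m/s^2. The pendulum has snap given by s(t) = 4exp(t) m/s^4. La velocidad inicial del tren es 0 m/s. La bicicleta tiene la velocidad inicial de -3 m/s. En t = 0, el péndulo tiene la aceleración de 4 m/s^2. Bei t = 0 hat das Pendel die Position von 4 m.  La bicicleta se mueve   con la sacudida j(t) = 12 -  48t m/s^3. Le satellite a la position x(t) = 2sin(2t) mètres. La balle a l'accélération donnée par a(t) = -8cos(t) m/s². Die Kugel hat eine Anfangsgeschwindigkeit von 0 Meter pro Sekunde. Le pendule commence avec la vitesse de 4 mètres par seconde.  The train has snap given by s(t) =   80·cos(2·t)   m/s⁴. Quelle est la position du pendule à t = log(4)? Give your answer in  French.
Nous devons intégrer notre équation du snap s(t) = 4·exp(t) 4 fois. La primitive du snap, avec j(0) = 4, donne le jerk: j(t) = 4·exp(t). La primitive du jerk, avec a(0) = 4, donne l'accélération: a(t) = 4·exp(t). En prenant ∫a(t)dt et en appliquant v(0) = 4, nous trouvons v(t) = 4·exp(t). La primitive de la vitesse, avec x(0) = 4, donne la position: x(t) = 4·exp(t). En utilisant x(t) = 4·exp(t) et en substituant t = log(4), nous trouvons x = 16.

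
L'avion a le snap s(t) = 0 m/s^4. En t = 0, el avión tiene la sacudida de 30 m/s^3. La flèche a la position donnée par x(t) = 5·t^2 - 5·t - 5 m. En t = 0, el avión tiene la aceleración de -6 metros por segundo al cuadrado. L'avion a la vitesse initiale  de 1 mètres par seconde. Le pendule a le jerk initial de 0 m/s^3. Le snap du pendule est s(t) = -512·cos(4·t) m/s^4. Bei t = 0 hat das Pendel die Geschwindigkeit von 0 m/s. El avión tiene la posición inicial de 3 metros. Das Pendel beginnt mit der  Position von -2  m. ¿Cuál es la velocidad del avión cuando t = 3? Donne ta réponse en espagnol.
Necesitamos integrar nuestra ecuación del snap s(t) = 0 3 veces. Tomando ∫s(t)dt y aplicando j(0) = 30, encontramos j(t) = 30. Tomando ∫j(t)dt y aplicando a(0) = -6, encontramos a(t) = 30·t - 6. Integrando la aceleración y usando la condición inicial v(0) = 1, obtenemos v(t) = 15·t^2 - 6·t + 1. Usando v(t) = 15·t^2 - 6·t + 1 y sustituyendo t = 3, encontramos v = 118.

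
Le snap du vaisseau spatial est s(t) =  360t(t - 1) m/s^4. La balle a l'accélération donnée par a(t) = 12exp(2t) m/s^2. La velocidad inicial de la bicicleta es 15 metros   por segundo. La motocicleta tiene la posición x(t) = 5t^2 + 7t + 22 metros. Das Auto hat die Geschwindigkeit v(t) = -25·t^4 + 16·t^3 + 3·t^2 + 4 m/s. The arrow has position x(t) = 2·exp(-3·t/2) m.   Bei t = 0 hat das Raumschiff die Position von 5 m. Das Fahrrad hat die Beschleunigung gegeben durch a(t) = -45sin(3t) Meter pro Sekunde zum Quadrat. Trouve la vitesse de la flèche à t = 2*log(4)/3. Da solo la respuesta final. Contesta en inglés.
At t = 2*log(4)/3, v = -3/4.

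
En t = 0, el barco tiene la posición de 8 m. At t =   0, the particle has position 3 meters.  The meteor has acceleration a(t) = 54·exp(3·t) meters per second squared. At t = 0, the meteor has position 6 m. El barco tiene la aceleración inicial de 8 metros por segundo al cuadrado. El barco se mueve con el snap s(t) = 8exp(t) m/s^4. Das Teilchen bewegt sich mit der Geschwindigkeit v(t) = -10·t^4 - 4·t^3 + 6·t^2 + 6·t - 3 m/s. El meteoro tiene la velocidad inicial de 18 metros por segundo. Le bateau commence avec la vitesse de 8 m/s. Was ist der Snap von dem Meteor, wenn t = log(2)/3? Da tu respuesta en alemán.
Um dies zu lösen, müssen wir 2 Ableitungen unserer Gleichung für die Beschleunigung a(t) = 54·exp(3·t) nehmen. Durch Ableiten von der Beschleunigung erhalten wir den Ruck: j(t) = 162·exp(3·t). Mit d/dt von j(t) finden wir s(t) = 486·exp(3·t). Wir haben den Snap s(t) = 486·exp(3·t). Durch Einsetzen von t = log(2)/3: s(log(2)/3) = 972.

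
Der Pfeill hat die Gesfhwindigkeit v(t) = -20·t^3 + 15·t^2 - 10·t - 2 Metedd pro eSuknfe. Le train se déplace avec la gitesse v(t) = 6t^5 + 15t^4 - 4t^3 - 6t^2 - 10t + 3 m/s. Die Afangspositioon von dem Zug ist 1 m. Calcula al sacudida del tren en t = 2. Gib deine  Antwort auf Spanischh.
Debemos derivar nuestra ecuación de la velocidad v(t) = 6·t^5 + 15·t^4 - 4·t^3 - 6·t^2 - 10·t + 3 2 veces. Tomando d/dt de v(t), encontramos a(t) = 30·t^4 + 60·t^3 - 12·t^2 - 12·t - 10. La derivada de la aceleración da la sacudida: j(t) = 120·t^3 + 180·t^2 - 24·t - 12. Tenemos la sacudida j(t) = 120·t^3 + 180·t^2 - 24·t - 12. Sustituyendo t = 2: j(2) = 1620.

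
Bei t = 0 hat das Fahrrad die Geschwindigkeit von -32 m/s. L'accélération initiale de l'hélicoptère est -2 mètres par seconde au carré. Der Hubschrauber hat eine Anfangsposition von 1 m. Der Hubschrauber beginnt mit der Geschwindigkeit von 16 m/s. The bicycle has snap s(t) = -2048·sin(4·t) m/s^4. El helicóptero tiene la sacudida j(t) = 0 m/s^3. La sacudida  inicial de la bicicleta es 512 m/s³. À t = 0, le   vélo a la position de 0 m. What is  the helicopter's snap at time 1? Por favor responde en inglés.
Starting from jerk j(t) = 0, we take 1 derivative. The derivative of jerk gives snap: s(t) = 0. Using s(t) = 0 and substituting t = 1, we find s = 0.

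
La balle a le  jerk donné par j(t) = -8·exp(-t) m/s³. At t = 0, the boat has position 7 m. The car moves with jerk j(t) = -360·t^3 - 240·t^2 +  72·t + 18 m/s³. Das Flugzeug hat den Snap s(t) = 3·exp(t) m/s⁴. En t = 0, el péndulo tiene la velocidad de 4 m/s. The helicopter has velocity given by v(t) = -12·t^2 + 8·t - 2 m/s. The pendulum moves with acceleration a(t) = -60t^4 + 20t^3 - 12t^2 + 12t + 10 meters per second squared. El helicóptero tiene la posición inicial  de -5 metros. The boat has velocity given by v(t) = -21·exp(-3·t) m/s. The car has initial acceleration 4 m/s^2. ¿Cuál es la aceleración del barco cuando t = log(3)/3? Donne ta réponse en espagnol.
Partiendo de la velocidad v(t) = -21·exp(-3·t), tomamos 1 derivada. La derivada de la velocidad da la aceleración: a(t) = 63·exp(-3·t). De la ecuación de la aceleración a(t) = 63·exp(-3·t), sustituimos t = log(3)/3 para obtener a = 21.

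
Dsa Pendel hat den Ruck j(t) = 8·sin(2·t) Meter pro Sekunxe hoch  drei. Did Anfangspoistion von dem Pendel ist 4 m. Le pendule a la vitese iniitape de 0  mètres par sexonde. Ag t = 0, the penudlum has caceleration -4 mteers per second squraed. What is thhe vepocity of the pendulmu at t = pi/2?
To find the answer, we compute 2 antiderivatives of j(t) = 8·sin(2·t). Taking ∫j(t)dt and applying a(0) = -4, we find a(t) = -4·cos(2·t). Finding the integral of a(t) and using v(0) = 0: v(t) = -2·sin(2·t). We have velocity v(t) = -2·sin(2·t). Substituting t = pi/2: v(pi/2) = 0.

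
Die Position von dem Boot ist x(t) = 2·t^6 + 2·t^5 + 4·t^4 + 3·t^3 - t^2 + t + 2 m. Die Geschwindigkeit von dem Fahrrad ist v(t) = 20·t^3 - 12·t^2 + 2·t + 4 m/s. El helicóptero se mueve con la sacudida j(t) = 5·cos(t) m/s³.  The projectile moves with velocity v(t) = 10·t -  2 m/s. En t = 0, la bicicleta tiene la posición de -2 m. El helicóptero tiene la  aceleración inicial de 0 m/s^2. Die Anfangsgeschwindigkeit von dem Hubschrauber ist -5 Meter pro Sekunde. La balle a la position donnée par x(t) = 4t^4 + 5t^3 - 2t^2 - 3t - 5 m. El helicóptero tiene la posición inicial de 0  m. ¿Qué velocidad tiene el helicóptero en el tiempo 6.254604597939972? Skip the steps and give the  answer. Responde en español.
La velocidad en t = 6.254604597939972 es v = -4.99795799665613.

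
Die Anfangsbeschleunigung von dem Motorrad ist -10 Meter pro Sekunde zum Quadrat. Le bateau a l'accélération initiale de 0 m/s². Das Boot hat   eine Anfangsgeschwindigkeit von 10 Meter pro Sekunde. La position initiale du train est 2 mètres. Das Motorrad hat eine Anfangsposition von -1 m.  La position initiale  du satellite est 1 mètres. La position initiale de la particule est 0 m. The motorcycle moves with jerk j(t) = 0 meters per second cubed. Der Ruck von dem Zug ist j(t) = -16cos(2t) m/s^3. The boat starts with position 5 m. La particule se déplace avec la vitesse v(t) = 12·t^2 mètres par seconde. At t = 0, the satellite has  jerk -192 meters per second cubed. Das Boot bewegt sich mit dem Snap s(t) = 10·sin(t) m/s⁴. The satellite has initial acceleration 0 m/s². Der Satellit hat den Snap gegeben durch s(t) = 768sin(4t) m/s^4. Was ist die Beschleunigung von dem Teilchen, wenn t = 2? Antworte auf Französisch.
Pour résoudre ceci, nous devons prendre 1 dérivée de notre équation de la vitesse v(t) = 12·t^2. En dérivant la vitesse, nous obtenons l'accélération: a(t) = 24·t. En utilisant a(t) = 24·t et en substituant t = 2, nous trouvons a = 48.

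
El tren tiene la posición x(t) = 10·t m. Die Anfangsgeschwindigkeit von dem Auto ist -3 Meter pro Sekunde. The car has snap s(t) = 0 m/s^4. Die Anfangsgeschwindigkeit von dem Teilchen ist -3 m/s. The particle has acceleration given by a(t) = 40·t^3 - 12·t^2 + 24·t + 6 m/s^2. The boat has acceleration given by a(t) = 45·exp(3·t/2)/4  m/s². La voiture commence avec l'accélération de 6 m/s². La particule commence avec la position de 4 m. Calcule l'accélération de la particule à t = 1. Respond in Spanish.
Tenemos la aceleración a(t) = 40·t^3 - 12·t^2 + 24·t + 6. Sustituyendo t = 1: a(1) = 58.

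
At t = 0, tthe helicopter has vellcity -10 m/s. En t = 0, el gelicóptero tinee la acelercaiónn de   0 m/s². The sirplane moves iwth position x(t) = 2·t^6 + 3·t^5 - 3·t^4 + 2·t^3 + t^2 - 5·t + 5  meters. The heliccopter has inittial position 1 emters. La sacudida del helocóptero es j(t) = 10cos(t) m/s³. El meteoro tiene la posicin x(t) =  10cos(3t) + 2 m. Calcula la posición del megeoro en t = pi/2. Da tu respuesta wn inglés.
Using x(t) = 10·cos(3·t) + 2 and substituting t = pi/2, we find x = 2.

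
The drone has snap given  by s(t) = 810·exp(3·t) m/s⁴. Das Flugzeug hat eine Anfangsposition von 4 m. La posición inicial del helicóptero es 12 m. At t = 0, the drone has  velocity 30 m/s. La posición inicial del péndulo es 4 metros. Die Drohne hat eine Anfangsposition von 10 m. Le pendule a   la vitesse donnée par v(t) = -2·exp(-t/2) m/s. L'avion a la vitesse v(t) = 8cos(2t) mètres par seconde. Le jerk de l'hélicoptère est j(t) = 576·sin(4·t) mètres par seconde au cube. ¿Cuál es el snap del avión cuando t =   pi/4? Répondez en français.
En partant de la vitesse v(t) = 8·cos(2·t), nous prenons 3 dérivées. En prenant d/dt de v(t), nous trouvons a(t) = -16·sin(2·t). En prenant d/dt de a(t), nous trouvons j(t) = -32·cos(2·t). La dérivée du jerk donne le snap: s(t) = 64·sin(2·t). Nous avons le snap s(t) = 64·sin(2·t). En substituant t = pi/4: s(pi/4) = 64.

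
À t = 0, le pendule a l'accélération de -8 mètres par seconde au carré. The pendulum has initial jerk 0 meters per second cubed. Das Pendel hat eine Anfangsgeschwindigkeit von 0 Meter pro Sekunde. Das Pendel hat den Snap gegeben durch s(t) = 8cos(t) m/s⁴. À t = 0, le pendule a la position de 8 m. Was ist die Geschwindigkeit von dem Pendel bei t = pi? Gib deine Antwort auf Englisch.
To find the answer, we compute 3 antiderivatives of s(t) = 8·cos(t). Taking ∫s(t)dt and applying j(0) = 0, we find j(t) = 8·sin(t). Taking ∫j(t)dt and applying a(0) = -8, we find a(t) = -8·cos(t). The antiderivative of acceleration, with v(0) = 0, gives velocity: v(t) = -8·sin(t). We have velocity v(t) = -8·sin(t). Substituting t = pi: v(pi) = 0.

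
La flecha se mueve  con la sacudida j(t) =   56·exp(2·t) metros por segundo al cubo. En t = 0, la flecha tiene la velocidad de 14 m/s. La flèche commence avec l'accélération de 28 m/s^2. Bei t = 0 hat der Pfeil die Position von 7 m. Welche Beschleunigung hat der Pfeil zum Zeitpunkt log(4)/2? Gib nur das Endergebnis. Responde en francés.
À t = log(4)/2, a = 112.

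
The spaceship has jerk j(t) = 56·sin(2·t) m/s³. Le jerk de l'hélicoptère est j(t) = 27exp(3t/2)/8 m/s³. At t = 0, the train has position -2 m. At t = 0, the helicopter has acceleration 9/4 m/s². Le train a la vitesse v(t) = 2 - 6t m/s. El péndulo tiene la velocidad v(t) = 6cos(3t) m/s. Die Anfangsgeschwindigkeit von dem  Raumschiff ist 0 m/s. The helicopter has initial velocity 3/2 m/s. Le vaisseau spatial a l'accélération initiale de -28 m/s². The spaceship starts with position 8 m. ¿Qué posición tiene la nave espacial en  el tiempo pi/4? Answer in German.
Wir müssen die Stammfunktion unserer Gleichung für den Ruck j(t) = 56·sin(2·t) 3-mal finden. Das Integral von dem Ruck ist die Beschleunigung. Mit a(0) = -28 erhalten wir a(t) = -28·cos(2·t). Durch Integration von der Beschleunigung und Verwendung der Anfangsbedingung v(0) = 0, erhalten wir v(t) = -14·sin(2·t). Durch Integration von der Geschwindigkeit und Verwendung der Anfangsbedingung x(0) = 8, erhalten wir x(t) = 7·cos(2·t) + 1. Mit x(t) = 7·cos(2·t) + 1 und Einsetzen von t = pi/4, finden wir x = 1.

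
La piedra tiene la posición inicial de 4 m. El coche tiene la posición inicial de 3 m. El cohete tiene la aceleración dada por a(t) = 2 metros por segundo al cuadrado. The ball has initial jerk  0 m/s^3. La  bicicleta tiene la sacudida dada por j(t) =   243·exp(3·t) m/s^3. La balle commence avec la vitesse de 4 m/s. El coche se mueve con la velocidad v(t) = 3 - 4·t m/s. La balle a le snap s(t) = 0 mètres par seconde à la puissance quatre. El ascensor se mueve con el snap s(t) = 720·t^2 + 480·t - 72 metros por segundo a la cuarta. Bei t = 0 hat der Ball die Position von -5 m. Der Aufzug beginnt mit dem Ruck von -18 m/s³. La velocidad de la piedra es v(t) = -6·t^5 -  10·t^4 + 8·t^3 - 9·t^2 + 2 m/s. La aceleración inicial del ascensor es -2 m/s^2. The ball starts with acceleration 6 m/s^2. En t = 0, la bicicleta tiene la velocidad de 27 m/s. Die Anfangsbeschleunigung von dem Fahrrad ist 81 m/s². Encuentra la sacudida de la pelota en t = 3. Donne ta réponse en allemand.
Um dies zu lösen, müssen wir 1 Integral unserer Gleichung für den Snap s(t) = 0 finden. Das Integral von dem Snap ist der Ruck. Mit j(0) = 0 erhalten wir j(t) = 0. Wir haben den Ruck j(t) = 0. Durch Einsetzen von t = 3: j(3) = 0.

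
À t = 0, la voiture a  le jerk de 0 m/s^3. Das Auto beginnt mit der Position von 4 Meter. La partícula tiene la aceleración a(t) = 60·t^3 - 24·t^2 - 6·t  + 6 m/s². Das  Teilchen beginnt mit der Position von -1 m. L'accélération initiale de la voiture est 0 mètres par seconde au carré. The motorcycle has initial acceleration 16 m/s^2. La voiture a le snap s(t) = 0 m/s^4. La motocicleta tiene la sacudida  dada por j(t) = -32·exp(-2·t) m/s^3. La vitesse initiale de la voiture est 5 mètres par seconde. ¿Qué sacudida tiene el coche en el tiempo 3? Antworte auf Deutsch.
Wir müssen unsere Gleichung für den Snap s(t) = 0 1-mal integrieren. Mit ∫s(t)dt und Anwendung von j(0) = 0, finden wir j(t) = 0. Mit j(t) = 0 und Einsetzen von t = 3, finden wir j = 0.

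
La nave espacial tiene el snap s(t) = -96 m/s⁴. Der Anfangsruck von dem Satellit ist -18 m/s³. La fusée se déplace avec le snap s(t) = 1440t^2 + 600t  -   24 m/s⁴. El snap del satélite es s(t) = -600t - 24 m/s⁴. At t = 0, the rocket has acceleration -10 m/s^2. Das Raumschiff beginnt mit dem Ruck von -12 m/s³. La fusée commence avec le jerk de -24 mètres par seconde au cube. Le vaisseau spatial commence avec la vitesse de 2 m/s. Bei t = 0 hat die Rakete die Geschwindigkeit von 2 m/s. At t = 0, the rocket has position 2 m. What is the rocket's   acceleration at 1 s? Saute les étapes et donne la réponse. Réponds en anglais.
a(1) = 174.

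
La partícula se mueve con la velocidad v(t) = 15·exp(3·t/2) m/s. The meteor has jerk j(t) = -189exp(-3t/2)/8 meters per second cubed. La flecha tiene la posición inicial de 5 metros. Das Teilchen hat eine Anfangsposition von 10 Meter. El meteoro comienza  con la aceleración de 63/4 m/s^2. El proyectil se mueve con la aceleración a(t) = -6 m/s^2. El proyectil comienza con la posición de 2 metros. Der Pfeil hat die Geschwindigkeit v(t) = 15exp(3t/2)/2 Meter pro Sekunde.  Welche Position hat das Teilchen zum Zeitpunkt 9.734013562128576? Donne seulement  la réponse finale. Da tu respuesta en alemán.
Bei t = 9.734013562128576, x = 21935248.8233751.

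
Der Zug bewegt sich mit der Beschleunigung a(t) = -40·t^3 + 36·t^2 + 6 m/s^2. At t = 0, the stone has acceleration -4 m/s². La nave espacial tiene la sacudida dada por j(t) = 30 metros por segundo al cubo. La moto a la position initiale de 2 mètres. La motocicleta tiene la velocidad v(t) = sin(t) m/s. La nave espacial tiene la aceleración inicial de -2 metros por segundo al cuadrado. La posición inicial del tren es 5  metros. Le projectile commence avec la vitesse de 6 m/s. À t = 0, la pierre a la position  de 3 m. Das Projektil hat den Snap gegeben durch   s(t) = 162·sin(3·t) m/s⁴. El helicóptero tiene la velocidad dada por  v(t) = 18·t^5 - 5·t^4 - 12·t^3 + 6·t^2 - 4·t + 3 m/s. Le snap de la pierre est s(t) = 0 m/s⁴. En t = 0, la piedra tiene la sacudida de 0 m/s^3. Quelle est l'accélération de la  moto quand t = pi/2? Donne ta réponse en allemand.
Ausgehend von der Geschwindigkeit v(t) = sin(t), nehmen wir 1 Ableitung. Die Ableitung von der Geschwindigkeit ergibt die Beschleunigung: a(t) = cos(t). Aus der Gleichung für die Beschleunigung a(t) = cos(t), setzen wir t = pi/2 ein und erhalten a = 0.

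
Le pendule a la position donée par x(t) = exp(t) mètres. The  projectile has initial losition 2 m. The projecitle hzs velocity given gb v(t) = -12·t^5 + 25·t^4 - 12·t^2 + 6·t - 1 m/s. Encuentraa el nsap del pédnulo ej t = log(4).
Para resolver esto, necesitamos tomar 4 derivadas de nuestra ecuación de la posición x(t) = exp(t). Derivando la posición, obtenemos la velocidad: v(t) = exp(t). Tomando d/dt de v(t), encontramos a(t) = exp(t). Derivando la aceleración, obtenemos la sacudida: j(t) = exp(t). Tomando d/dt de j(t), encontramos s(t) = exp(t). Usando s(t) = exp(t) y sustituyendo t = log(4), encontramos s = 4.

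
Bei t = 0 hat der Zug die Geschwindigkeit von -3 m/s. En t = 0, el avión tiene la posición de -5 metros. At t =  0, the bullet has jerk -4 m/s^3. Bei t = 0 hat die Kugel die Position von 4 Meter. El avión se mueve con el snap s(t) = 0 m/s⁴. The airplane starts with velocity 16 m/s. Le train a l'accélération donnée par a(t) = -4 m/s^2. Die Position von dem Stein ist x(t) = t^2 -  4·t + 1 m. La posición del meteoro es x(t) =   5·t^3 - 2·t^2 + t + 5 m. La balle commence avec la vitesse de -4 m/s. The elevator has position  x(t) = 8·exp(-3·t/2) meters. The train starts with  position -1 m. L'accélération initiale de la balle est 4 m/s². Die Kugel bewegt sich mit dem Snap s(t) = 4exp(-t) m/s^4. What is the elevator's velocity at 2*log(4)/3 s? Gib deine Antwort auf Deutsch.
Wir müssen unsere Gleichung für die Position x(t) = 8·exp(-3·t/2) 1-mal ableiten. Die Ableitung von der Position ergibt die Geschwindigkeit: v(t) = -12·exp(-3·t/2). Wir haben die Geschwindigkeit v(t) = -12·exp(-3·t/2). Durch Einsetzen von t = 2*log(4)/3: v(2*log(4)/3) = -3.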